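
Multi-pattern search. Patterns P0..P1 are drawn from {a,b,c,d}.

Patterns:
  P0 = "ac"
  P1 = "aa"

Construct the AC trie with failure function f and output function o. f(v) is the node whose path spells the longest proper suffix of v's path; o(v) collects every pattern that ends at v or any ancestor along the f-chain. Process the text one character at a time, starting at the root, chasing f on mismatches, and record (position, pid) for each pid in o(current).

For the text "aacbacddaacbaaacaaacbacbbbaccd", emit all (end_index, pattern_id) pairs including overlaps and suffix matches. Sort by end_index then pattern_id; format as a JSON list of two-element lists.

Build:
Trie nodes:
  0='ε' goto a→1
  1='a' goto a→3 c→2
  2='ac' goto ·  ←P0
  3='aa' goto ·  ←P1

Failure links (BFS by depth):
  n1('a'): parent n0 fail=0; on 'a' 0 → fail=0;  out ∅∪∅=∅
  n2('ac'): parent n1 fail=0; on 'c' 0 → fail=0;  out {0}∪∅={0}
  n3('aa'): parent n1 fail=0; on 'a' 0 → fail=1;  out {1}∪∅={1}

Text stream:
[0] read 'a'  n0⇒n1
[1] read 'a'  n1⇒n3  emit P1@[0:1]
[2] read 'c'  n3⇒n2 (via fail)  emit P0@[1:2]
[3] read 'b'  n2⇒n0 (via fail)
[4] read 'a'  n0⇒n1
[5] read 'c'  n1⇒n2  emit P0@[4:5]
[6] read 'd'  n2⇒n0 (via fail)
[7] read 'd'  n0⇒n0
[8] read 'a'  n0⇒n1
[9] read 'a'  n1⇒n3  emit P1@[8:9]
[10] read 'c'  n3⇒n2 (via fail)  emit P0@[9:10]
[11] read 'b'  n2⇒n0 (via fail)
[12] read 'a'  n0⇒n1
[13] read 'a'  n1⇒n3  emit P1@[12:13]
[14] read 'a'  n3⇒n3 (via fail)  emit P1@[13:14]
[15] read 'c'  n3⇒n2 (via fail)  emit P0@[14:15]
[16] read 'a'  n2⇒n1 (via fail)
[17] read 'a'  n1⇒n3  emit P1@[16:17]
[18] read 'a'  n3⇒n3 (via fail)  emit P1@[17:18]
[19] read 'c'  n3⇒n2 (via fail)  emit P0@[18:19]
[20] read 'b'  n2⇒n0 (via fail)
[21] read 'a'  n0⇒n1
[22] read 'c'  n1⇒n2  emit P0@[21:22]
[23] read 'b'  n2⇒n0 (via fail)
[24] read 'b'  n0⇒n0
[25] read 'b'  n0⇒n0
[26] read 'a'  n0⇒n1
[27] read 'c'  n1⇒n2  emit P0@[26:27]
[28] read 'c'  n2⇒n0 (via fail)
[29] read 'd'  n0⇒n0

Matches: [[1,1],[2,0],[5,0],[9,1],[10,0],[13,1],[14,1],[15,0],[17,1],[18,1],[19,0],[22,0],[27,0]]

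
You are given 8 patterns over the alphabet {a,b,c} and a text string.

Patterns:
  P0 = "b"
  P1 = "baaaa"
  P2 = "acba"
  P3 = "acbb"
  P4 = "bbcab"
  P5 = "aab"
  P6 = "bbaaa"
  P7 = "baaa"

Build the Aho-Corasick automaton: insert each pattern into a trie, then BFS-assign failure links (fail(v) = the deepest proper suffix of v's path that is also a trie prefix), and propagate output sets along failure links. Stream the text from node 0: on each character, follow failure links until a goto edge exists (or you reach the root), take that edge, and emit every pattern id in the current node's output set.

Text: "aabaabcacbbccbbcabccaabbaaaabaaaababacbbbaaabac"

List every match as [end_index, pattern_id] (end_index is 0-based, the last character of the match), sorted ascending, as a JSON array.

Construct AC machine:
Trie nodes:
  0='ε' goto a→6 b→1
  1='b' goto a→2 b→11  ←P0
  2='ba' goto a→3
  3='baa' goto a→4
  4='baaa' goto a→5  ←P7
  5='baaaa' goto ·  ←P1
  6='a' goto a→15 c→7
  7='ac' goto b→8
  8='acb' goto a→9 b→10
  9='acba' goto ·  ←P2
  10='acbb' goto ·  ←P3
  11='bb' goto a→17 c→12
  12='bbc' goto a→13
  13='bbca' goto b→14
  14='bbcab' goto ·  ←P4
  15='aa' goto b→16
  16='aab' goto ·  ←P5
  17='bba' goto a→18
  18='bbaa' goto a→19
  19='bbaaa' goto ·  ←P6

Failure links (BFS by depth):
  fail(1) 'b': from fail(0)=0 chase 'b': 0 ⇒ 0;  out={0}∪out(0)={0}
  fail(6) 'a': from fail(0)=0 chase 'a': 0 ⇒ 0;  out=∅∪out(0)=∅
  fail(2) 'ba': from fail(1)=0 chase 'a': 0 ⇒ 6;  out=∅∪out(6)=∅
  fail(7) 'ac': from fail(6)=0 chase 'c': 0 ⇒ 0;  out=∅∪out(0)=∅
  fail(11) 'bb': from fail(1)=0 chase 'b': 0 ⇒ 1;  out=∅∪out(1)={0}
  fail(15) 'aa': from fail(6)=0 chase 'a': 0 ⇒ 6;  out=∅∪out(6)=∅
  fail(3) 'baa': from fail(2)=6 chase 'a': 6 ⇒ 15;  out=∅∪out(15)=∅
  fail(8) 'acb': from fail(7)=0 chase 'b': 0 ⇒ 1;  out=∅∪out(1)={0}
  fail(12) 'bbc': from fail(11)=1 chase 'c': 1→0 ⇒ 0;  out=∅∪out(0)=∅
  fail(16) 'aab': from fail(15)=6 chase 'b': 6→0 ⇒ 1;  out={5}∪out(1)={0,5}
  fail(17) 'bba': from fail(11)=1 chase 'a': 1 ⇒ 2;  out=∅∪out(2)=∅
  fail(4) 'baaa': from fail(3)=15 chase 'a': 15→6 ⇒ 15;  out={7}∪out(15)={7}
  fail(9) 'acba': from fail(8)=1 chase 'a': 1 ⇒ 2;  out={2}∪out(2)={2}
  fail(10) 'acbb': from fail(8)=1 chase 'b': 1 ⇒ 11;  out={3}∪out(11)={0,3}
  fail(13) 'bbca': from fail(12)=0 chase 'a': 0 ⇒ 6;  out=∅∪out(6)=∅
  fail(18) 'bbaa': from fail(17)=2 chase 'a': 2 ⇒ 3;  out=∅∪out(3)=∅
  fail(5) 'baaaa': from fail(4)=15 chase 'a': 15→6 ⇒ 15;  out={1}∪out(15)={1}
  fail(14) 'bbcab': from fail(13)=6 chase 'b': 6→0 ⇒ 1;  out={4}∪out(1)={0,4}
  fail(19) 'bbaaa': from fail(18)=3 chase 'a': 3 ⇒ 4;  out={6}∪out(4)={6,7}

Scan:
pos 0 'a': at 6
pos 1 'a': at 15
pos 2 'b': at 16  emit P0@[2:2],P5@[0:2]
pos 3 'a': at 2 (via fail)
pos 4 'a': at 3
pos 5 'b': at 16 (via fail)  emit P0@[5:5],P5@[3:5]
pos 6 'c': at 0 (via fail)
pos 7 'a': at 6
pos 8 'c': at 7
pos 9 'b': at 8  emit P0@[9:9]
pos 10 'b': at 10  emit P0@[10:10],P3@[7:10]
pos 11 'c': at 12 (via fail)
pos 12 'c': at 0 (via fail)
pos 13 'b': at 1  emit P0@[13:13]
pos 14 'b': at 11  emit P0@[14:14]
pos 15 'c': at 12
pos 16 'a': at 13
pos 17 'b': at 14  emit P0@[17:17],P4@[13:17]
pos 18 'c': at 0 (via fail)
pos 19 'c': at 0
pos 20 'a': at 6
pos 21 'a': at 15
pos 22 'b': at 16  emit P0@[22:22],P5@[20:22]
pos 23 'b': at 11 (via fail)  emit P0@[23:23]
pos 24 'a': at 17
pos 25 'a': at 18
pos 26 'a': at 19  emit P6@[22:26],P7@[23:26]
pos 27 'a': at 5 (via fail)  emit P1@[23:27]
pos 28 'b': at 16 (via fail)  emit P0@[28:28],P5@[26:28]
pos 29 'a': at 2 (via fail)
pos 30 'a': at 3
pos 31 'a': at 4  emit P7@[28:31]
pos 32 'a': at 5  emit P1@[28:32]
pos 33 'b': at 16 (via fail)  emit P0@[33:33],P5@[31:33]
pos 34 'a': at 2 (via fail)
pos 35 'b': at 1 (via fail)  emit P0@[35:35]
pos 36 'a': at 2
pos 37 'c': at 7 (via fail)
pos 38 'b': at 8  emit P0@[38:38]
pos 39 'b': at 10  emit P0@[39:39],P3@[36:39]
pos 40 'b': at 11 (via fail)  emit P0@[40:40]
pos 41 'a': at 17
pos 42 'a': at 18
pos 43 'a': at 19  emit P6@[39:43],P7@[40:43]
pos 44 'b': at 16 (via fail)  emit P0@[44:44],P5@[42:44]
pos 45 'a': at 2 (via fail)
pos 46 'c': at 7 (via fail)

All matches (sorted): [[2,0],[2,5],[5,0],[5,5],[9,0],[10,0],[10,3],[13,0],[14,0],[17,0],[17,4],[22,0],[22,5],[23,0],[26,6],[26,7],[27,1],[28,0],[28,5],[31,7],[32,1],[33,0],[33,5],[35,0],[38,0],[39,0],[39,3],[40,0],[43,6],[43,7],[44,0],[44,5]]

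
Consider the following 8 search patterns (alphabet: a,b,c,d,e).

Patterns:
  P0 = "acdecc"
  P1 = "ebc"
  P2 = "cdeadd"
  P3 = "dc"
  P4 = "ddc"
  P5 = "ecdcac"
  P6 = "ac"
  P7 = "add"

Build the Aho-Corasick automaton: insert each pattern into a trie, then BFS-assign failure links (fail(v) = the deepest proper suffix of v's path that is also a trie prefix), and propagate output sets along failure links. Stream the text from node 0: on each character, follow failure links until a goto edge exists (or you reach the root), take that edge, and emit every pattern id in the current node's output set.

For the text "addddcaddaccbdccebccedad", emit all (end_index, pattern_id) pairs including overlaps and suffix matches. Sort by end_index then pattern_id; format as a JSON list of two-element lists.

Build:
Trie (insert patterns):
  n0 'ε': a→1 c→10 d→16 e→7
  n1 'a': c→2 d→25
  n2 'ac': d→3  [P6 ends]
  n3 'acd': e→4
  n4 'acde': c→5
  n5 'acdec': c→6
  n6 'acdecc': ·  [P0 ends]
  n7 'e': b→8 c→20
  n8 'eb': c→9
  n9 'ebc': ·  [P1 ends]
  n10 'c': d→11
  n11 'cd': e→12
  n12 'cde': a→13
  n13 'cdea': d→14
  n14 'cdead': d→15
  n15 'cdeadd': ·  [P2 ends]
  n16 'd': c→17 d→18
  n17 'dc': ·  [P3 ends]
  n18 'dd': c→19
  n19 'ddc': ·  [P4 ends]
  n20 'ec': d→21
  n21 'ecd': c→22
  n22 'ecdc': a→23
  n23 'ecdca': c→24
  n24 'ecdcac': ·  [P5 ends]
  n25 'ad': d→26
  n26 'add': ·  [P7 ends]

Failure links (BFS by depth):
  n1('a'): parent n0 fail=0; on 'a' 0 → fail=0;  out ∅∪∅=∅
  n7('e'): parent n0 fail=0; on 'e' 0 → fail=0;  out ∅∪∅=∅
  n10('c'): parent n0 fail=0; on 'c' 0 → fail=0;  out ∅∪∅=∅
  n16('d'): parent n0 fail=0; on 'd' 0 → fail=0;  out ∅∪∅=∅
  n2('ac'): parent n1 fail=0; on 'c' 0 → fail=10;  out {6}∪∅={6}
  n8('eb'): parent n7 fail=0; on 'b' 0 → fail=0;  out ∅∪∅=∅
  n11('cd'): parent n10 fail=0; on 'd' 0 → fail=16;  out ∅∪∅=∅
  n17('dc'): parent n16 fail=0; on 'c' 0 → fail=10;  out {3}∪∅={3}
  n18('dd'): parent n16 fail=0; on 'd' 0 → fail=16;  out ∅∪∅=∅
  n20('ec'): parent n7 fail=0; on 'c' 0 → fail=10;  out ∅∪∅=∅
  n25('ad'): parent n1 fail=0; on 'd' 0 → fail=16;  out ∅∪∅=∅
  n3('acd'): parent n2 fail=10; on 'd' 10 → fail=11;  out ∅∪∅=∅
  n9('ebc'): parent n8 fail=0; on 'c' 0 → fail=10;  out {1}∪∅={1}
  n12('cde'): parent n11 fail=16; on 'e' 16→0 → fail=7;  out ∅∪∅=∅
  n19('ddc'): parent n18 fail=16; on 'c' 16 → fail=17;  out {4}∪{3}={3,4}
  n21('ecd'): parent n20 fail=10; on 'd' 10 → fail=11;  out ∅∪∅=∅
  n26('add'): parent n25 fail=16; on 'd' 16 → fail=18;  out {7}∪∅={7}
  n4('acde'): parent n3 fail=11; on 'e' 11 → fail=12;  out ∅∪∅=∅
  n13('cdea'): parent n12 fail=7; on 'a' 7→0 → fail=1;  out ∅∪∅=∅
  n22('ecdc'): parent n21 fail=11; on 'c' 11→16 → fail=17;  out ∅∪{3}={3}
  n5('acdec'): parent n4 fail=12; on 'c' 12→7 → fail=20;  out ∅∪∅=∅
  n14('cdead'): parent n13 fail=1; on 'd' 1 → fail=25;  out ∅∪∅=∅
  n23('ecdca'): parent n22 fail=17; on 'a' 17→10→0 → fail=1;  out ∅∪∅=∅
  n6('acdecc'): parent n5 fail=20; on 'c' 20→10→0 → fail=10;  out {0}∪∅={0}
  n15('cdeadd'): parent n14 fail=25; on 'd' 25 → fail=26;  out {2}∪{7}={2,7}
  n24('ecdcac'): parent n23 fail=1; on 'c' 1 → fail=2;  out {5}∪{6}={5,6}

Run:
[0] read 'a'  n0⇒n1
[1] read 'd'  n1⇒n25
[2] read 'd'  n25⇒n26  → match P7@[0:2]
[3] read 'd'  n26⇒n18 ·f
[4] read 'd'  n18⇒n18 ·f
[5] read 'c'  n18⇒n19  → match P3@[4:5],P4@[3:5]
[6] read 'a'  n19⇒n1 ·f
[7] read 'd'  n1⇒n25
[8] read 'd'  n25⇒n26  → match P7@[6:8]
[9] read 'a'  n26⇒n1 ·f
[10] read 'c'  n1⇒n2  → match P6@[9:10]
[11] read 'c'  n2⇒n10 ·f
[12] read 'b'  n10⇒n0 ·f
[13] read 'd'  n0⇒n16
[14] read 'c'  n16⇒n17  → match P3@[13:14]
[15] read 'c'  n17⇒n10 ·f
[16] read 'e'  n10⇒n7 ·f
[17] read 'b'  n7⇒n8
[18] read 'c'  n8⇒n9  → match P1@[16:18]
[19] read 'c'  n9⇒n10 ·f
[20] read 'e'  n10⇒n7 ·f
[21] read 'd'  n7⇒n16 ·f
[22] read 'a'  n16⇒n1 ·f
[23] read 'd'  n1⇒n25

Result: [[2,7],[5,3],[5,4],[8,7],[10,6],[14,3],[18,1]]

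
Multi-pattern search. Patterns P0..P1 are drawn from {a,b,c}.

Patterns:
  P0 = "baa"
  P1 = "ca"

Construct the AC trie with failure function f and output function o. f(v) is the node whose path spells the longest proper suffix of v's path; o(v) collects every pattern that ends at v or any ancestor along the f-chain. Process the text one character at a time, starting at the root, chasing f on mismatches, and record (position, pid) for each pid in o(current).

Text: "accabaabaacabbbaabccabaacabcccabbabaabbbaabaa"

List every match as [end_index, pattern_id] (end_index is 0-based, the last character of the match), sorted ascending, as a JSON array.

Build:
Trie (insert patterns):
  n0 'ε': b→1 c→4
  n1 'b': a→2
  n2 'ba': a→3
  n3 'baa': ·  ←P0
  n4 'c': a→5
  n5 'ca': ·  ←P1

Failure links (BFS by depth):
  n1('b'): parent n0 fail=0; on 'b' 0 → fail=0;  out ∅∪∅=∅
  n4('c'): parent n0 fail=0; on 'c' 0 → fail=0;  out ∅∪∅=∅
  n2('ba'): parent n1 fail=0; on 'a' 0 → fail=0;  out ∅∪∅=∅
  n5('ca'): parent n4 fail=0; on 'a' 0 → fail=0;  out {1}∪∅={1}
  n3('baa'): parent n2 fail=0; on 'a' 0 → fail=0;  out {0}∪∅={0}

Text stream:
[0] read 'a'  n0⇒n0
[1] read 'c'  n0⇒n4
[2] read 'c'  n4⇒n4 (via fail)
[3] read 'a'  n4⇒n5  → match P1@[2:3]
[4] read 'b'  n5⇒n1 (via fail)
[5] read 'a'  n1⇒n2
[6] read 'a'  n2⇒n3  → match P0@[4:6]
[7] read 'b'  n3⇒n1 (via fail)
[8] read 'a'  n1⇒n2
[9] read 'a'  n2⇒n3  → match P0@[7:9]
[10] read 'c'  n3⇒n4 (via fail)
[11] read 'a'  n4⇒n5  → match P1@[10:11]
[12] read 'b'  n5⇒n1 (via fail)
[13] read 'b'  n1⇒n1 (via fail)
[14] read 'b'  n1⇒n1 (via fail)
[15] read 'a'  n1⇒n2
[16] read 'a'  n2⇒n3  → match P0@[14:16]
[17] read 'b'  n3⇒n1 (via fail)
[18] read 'c'  n1⇒n4 (via fail)
[19] read 'c'  n4⇒n4 (via fail)
[20] read 'a'  n4⇒n5  → match P1@[19:20]
[21] read 'b'  n5⇒n1 (via fail)
[22] read 'a'  n1⇒n2
[23] read 'a'  n2⇒n3  → match P0@[21:23]
[24] read 'c'  n3⇒n4 (via fail)
[25] read 'a'  n4⇒n5  → match P1@[24:25]
[26] read 'b'  n5⇒n1 (via fail)
[27] read 'c'  n1⇒n4 (via fail)
[28] read 'c'  n4⇒n4 (via fail)
[29] read 'c'  n4⇒n4 (via fail)
[30] read 'a'  n4⇒n5  → match P1@[29:30]
[31] read 'b'  n5⇒n1 (via fail)
[32] read 'b'  n1⇒n1 (via fail)
[33] read 'a'  n1⇒n2
[34] read 'b'  n2⇒n1 (via fail)
[35] read 'a'  n1⇒n2
[36] read 'a'  n2⇒n3  → match P0@[34:36]
[37] read 'b'  n3⇒n1 (via fail)
[38] read 'b'  n1⇒n1 (via fail)
[39] read 'b'  n1⇒n1 (via fail)
[40] read 'a'  n1⇒n2
[41] read 'a'  n2⇒n3  → match P0@[39:41]
[42] read 'b'  n3⇒n1 (via fail)
[43] read 'a'  n1⇒n2
[44] read 'a'  n2⇒n3  → match P0@[42:44]

Result: [[3,1],[6,0],[9,0],[11,1],[16,0],[20,1],[23,0],[25,1],[30,1],[36,0],[41,0],[44,0]]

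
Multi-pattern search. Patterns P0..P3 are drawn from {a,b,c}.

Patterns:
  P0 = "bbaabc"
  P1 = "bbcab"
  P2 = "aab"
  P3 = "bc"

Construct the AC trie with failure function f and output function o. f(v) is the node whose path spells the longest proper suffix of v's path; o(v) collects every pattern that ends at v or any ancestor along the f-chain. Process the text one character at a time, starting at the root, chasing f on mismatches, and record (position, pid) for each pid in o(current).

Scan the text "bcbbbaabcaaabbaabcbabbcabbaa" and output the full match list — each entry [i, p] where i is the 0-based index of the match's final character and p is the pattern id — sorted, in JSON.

Construct AC machine:
Trie (insert patterns):
  n0 'ε': a→10 b→1
  n1 'b': b→2 c→13
  n2 'bb': a→3 c→7
  n3 'bba': a→4
  n4 'bbaa': b→5
  n5 'bbaab': c→6
  n6 'bbaabc': ·  ←P0
  n7 'bbc': a→8
  n8 'bbca': b→9
  n9 'bbcab': ·  ←P1
  n10 'a': a→11
  n11 'aa': b→12
  n12 'aab': ·  ←P2
  n13 'bc': ·  ←P3

BFS fail/out derivation:
  fail(1) 'b': from fail(0)=0 chase 'b': 0 ⇒ 0;  out=∅∪out(0)=∅
  fail(10) 'a': from fail(0)=0 chase 'a': 0 ⇒ 0;  out=∅∪out(0)=∅
  fail(2) 'bb': from fail(1)=0 chase 'b': 0 ⇒ 1;  out=∅∪out(1)=∅
  fail(11) 'aa': from fail(10)=0 chase 'a': 0 ⇒ 10;  out=∅∪out(10)=∅
  fail(13) 'bc': from fail(1)=0 chase 'c': 0 ⇒ 0;  out={3}∪out(0)={3}
  fail(3) 'bba': from fail(2)=1 chase 'a': 1→0 ⇒ 10;  out=∅∪out(10)=∅
  fail(7) 'bbc': from fail(2)=1 chase 'c': 1 ⇒ 13;  out=∅∪out(13)={3}
  fail(12) 'aab': from fail(11)=10 chase 'b': 10→0 ⇒ 1;  out={2}∪out(1)={2}
  fail(4) 'bbaa': from fail(3)=10 chase 'a': 10 ⇒ 11;  out=∅∪out(11)=∅
  fail(8) 'bbca': from fail(7)=13 chase 'a': 13→0 ⇒ 10;  out=∅∪out(10)=∅
  fail(5) 'bbaab': from fail(4)=11 chase 'b': 11 ⇒ 12;  out=∅∪out(12)={2}
  fail(9) 'bbcab': from fail(8)=10 chase 'b': 10→0 ⇒ 1;  out={1}∪out(1)={1}
  fail(6) 'bbaabc': from fail(5)=12 chase 'c': 12→1 ⇒ 13;  out={0}∪out(13)={0,3}

Scan:
i=0 'b': node 0→1
i=1 'c': node 1→13  emit P3@[0:1]
i=2 'b': node 13→1 ·f
i=3 'b': node 1→2
i=4 'b': node 2→2 ·f
i=5 'a': node 2→3
i=6 'a': node 3→4
i=7 'b': node 4→5  emit P2@[5:7]
i=8 'c': node 5→6  emit P0@[3:8],P3@[7:8]
i=9 'a': node 6→10 ·f
i=10 'a': node 10→11
i=11 'a': node 11→11 ·f
i=12 'b': node 11→12  emit P2@[10:12]
i=13 'b': node 12→2 ·f
i=14 'a': node 2→3
i=15 'a': node 3→4
i=16 'b': node 4→5  emit P2@[14:16]
i=17 'c': node 5→6  emit P0@[12:17],P3@[16:17]
i=18 'b': node 6→1 ·f
i=19 'a': node 1→10 ·f
i=20 'b': node 10→1 ·f
i=21 'b': node 1→2
i=22 'c': node 2→7  emit P3@[21:22]
i=23 'a': node 7→8
i=24 'b': node 8→9  emit P1@[20:24]
i=25 'b': node 9→2 ·f
i=26 'a': node 2→3
i=27 'a': node 3→4

All matches (sorted): [[1,3],[7,2],[8,0],[8,3],[12,2],[16,2],[17,0],[17,3],[22,3],[24,1]]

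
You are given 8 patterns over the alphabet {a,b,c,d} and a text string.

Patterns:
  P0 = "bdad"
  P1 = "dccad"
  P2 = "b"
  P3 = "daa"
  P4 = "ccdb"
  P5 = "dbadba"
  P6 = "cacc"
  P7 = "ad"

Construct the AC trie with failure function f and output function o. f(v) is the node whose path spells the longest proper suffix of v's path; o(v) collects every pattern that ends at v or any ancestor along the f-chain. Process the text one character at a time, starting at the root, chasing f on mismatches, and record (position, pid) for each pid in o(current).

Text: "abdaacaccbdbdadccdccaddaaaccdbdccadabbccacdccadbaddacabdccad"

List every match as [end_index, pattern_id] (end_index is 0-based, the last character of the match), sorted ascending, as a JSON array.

Build:
Trie (insert patterns):
  n0 'ε': a→24 b→1 c→12 d→5
  n1 'b': d→2  [P2 ends]
  n2 'bd': a→3
  n3 'bda': d→4
  n4 'bdad': ·  [P0 ends]
  n5 'd': a→10 b→16 c→6
  n6 'dc': c→7
  n7 'dcc': a→8
  n8 'dcca': d→9
  n9 'dccad': ·  [P1 ends]
  n10 'da': a→11
  n11 'daa': ·  [P3 ends]
  n12 'c': a→21 c→13
  n13 'cc': d→14
  n14 'ccd': b→15
  n15 'ccdb': ·  [P4 ends]
  n16 'db': a→17
  n17 'dba': d→18
  n18 'dbad': b→19
  n19 'dbadb': a→20
  n20 'dbadba': ·  [P5 ends]
  n21 'ca': c→22
  n22 'cac': c→23
  n23 'cacc': ·  [P6 ends]
  n24 'a': d→25
  n25 'ad': ·  [P7 ends]

BFS fail/out derivation:
  fail(1) 'b': from fail(0)=0 chase 'b': 0 ⇒ 0;  out={2}∪out(0)={2}
  fail(5) 'd': from fail(0)=0 chase 'd': 0 ⇒ 0;  out=∅∪out(0)=∅
  fail(12) 'c': from fail(0)=0 chase 'c': 0 ⇒ 0;  out=∅∪out(0)=∅
  fail(24) 'a': from fail(0)=0 chase 'a': 0 ⇒ 0;  out=∅∪out(0)=∅
  fail(2) 'bd': from fail(1)=0 chase 'd': 0 ⇒ 5;  out=∅∪out(5)=∅
  fail(6) 'dc': from fail(5)=0 chase 'c': 0 ⇒ 12;  out=∅∪out(12)=∅
  fail(10) 'da': from fail(5)=0 chase 'a': 0 ⇒ 24;  out=∅∪out(24)=∅
  fail(13) 'cc': from fail(12)=0 chase 'c': 0 ⇒ 12;  out=∅∪out(12)=∅
  fail(16) 'db': from fail(5)=0 chase 'b': 0 ⇒ 1;  out=∅∪out(1)={2}
  fail(21) 'ca': from fail(12)=0 chase 'a': 0 ⇒ 24;  out=∅∪out(24)=∅
  fail(25) 'ad': from fail(24)=0 chase 'd': 0 ⇒ 5;  out={7}∪out(5)={7}
  fail(3) 'bda': from fail(2)=5 chase 'a': 5 ⇒ 10;  out=∅∪out(10)=∅
  fail(7) 'dcc': from fail(6)=12 chase 'c': 12 ⇒ 13;  out=∅∪out(13)=∅
  fail(11) 'daa': from fail(10)=24 chase 'a': 24→0 ⇒ 24;  out={3}∪out(24)={3}
  fail(14) 'ccd': from fail(13)=12 chase 'd': 12→0 ⇒ 5;  out=∅∪out(5)=∅
  fail(17) 'dba': from fail(16)=1 chase 'a': 1→0 ⇒ 24;  out=∅∪out(24)=∅
  fail(22) 'cac': from fail(21)=24 chase 'c': 24→0 ⇒ 12;  out=∅∪out(12)=∅
  fail(4) 'bdad': from fail(3)=10 chase 'd': 10→24 ⇒ 25;  out={0}∪out(25)={0,7}
  fail(8) 'dcca': from fail(7)=13 chase 'a': 13→12 ⇒ 21;  out=∅∪out(21)=∅
  fail(15) 'ccdb': from fail(14)=5 chase 'b': 5 ⇒ 16;  out={4}∪out(16)={2,4}
  fail(18) 'dbad': from fail(17)=24 chase 'd': 24 ⇒ 25;  out=∅∪out(25)={7}
  fail(23) 'cacc': from fail(22)=12 chase 'c': 12 ⇒ 13;  out={6}∪out(13)={6}
  fail(9) 'dccad': from fail(8)=21 chase 'd': 21→24 ⇒ 25;  out={1}∪out(25)={1,7}
  fail(19) 'dbadb': from fail(18)=25 chase 'b': 25→5 ⇒ 16;  out=∅∪out(16)={2}
  fail(20) 'dbadba': from fail(19)=16 chase 'a': 16 ⇒ 17;  out={5}∪out(17)={5}

Run:
[0] read 'a'  n0⇒n24
[1] read 'b'  n24⇒n1 ·f  ** P2@[1:1]
[2] read 'd'  n1⇒n2
[3] read 'a'  n2⇒n3
[4] read 'a'  n3⇒n11 ·f  ** P3@[2:4]
[5] read 'c'  n11⇒n12 ·f
[6] read 'a'  n12⇒n21
[7] read 'c'  n21⇒n22
[8] read 'c'  n22⇒n23  ** P6@[5:8]
[9] read 'b'  n23⇒n1 ·f  ** P2@[9:9]
[10] read 'd'  n1⇒n2
[11] read 'b'  n2⇒n16 ·f  ** P2@[11:11]
[12] read 'd'  n16⇒n2 ·f
[13] read 'a'  n2⇒n3
[14] read 'd'  n3⇒n4  ** P0@[11:14],P7@[13:14]
[15] read 'c'  n4⇒n6 ·f
[16] read 'c'  n6⇒n7
[17] read 'd'  n7⇒n14 ·f
[18] read 'c'  n14⇒n6 ·f
[19] read 'c'  n6⇒n7
[20] read 'a'  n7⇒n8
[21] read 'd'  n8⇒n9  ** P1@[17:21],P7@[20:21]
[22] read 'd'  n9⇒n5 ·f
[23] read 'a'  n5⇒n10
[24] read 'a'  n10⇒n11  ** P3@[22:24]
[25] read 'a'  n11⇒n24 ·f
[26] read 'c'  n24⇒n12 ·f
[27] read 'c'  n12⇒n13
[28] read 'd'  n13⇒n14
[29] read 'b'  n14⇒n15  ** P2@[29:29],P4@[26:29]
[30] read 'd'  n15⇒n2 ·f
[31] read 'c'  n2⇒n6 ·f
[32] read 'c'  n6⇒n7
[33] read 'a'  n7⇒n8
[34] read 'd'  n8⇒n9  ** P1@[30:34],P7@[33:34]
[35] read 'a'  n9⇒n10 ·f
[36] read 'b'  n10⇒n1 ·f  ** P2@[36:36]
[37] read 'b'  n1⇒n1 ·f  ** P2@[37:37]
[38] read 'c'  n1⇒n12 ·f
[39] read 'c'  n12⇒n13
[40] read 'a'  n13⇒n21 ·f
[41] read 'c'  n21⇒n22
[42] read 'd'  n22⇒n5 ·f
[43] read 'c'  n5⇒n6
[44] read 'c'  n6⇒n7
[45] read 'a'  n7⇒n8
[46] read 'd'  n8⇒n9  ** P1@[42:46],P7@[45:46]
[47] read 'b'  n9⇒n16 ·f  ** P2@[47:47]
[48] read 'a'  n16⇒n17
[49] read 'd'  n17⇒n18  ** P7@[48:49]
[50] read 'd'  n18⇒n5 ·f
[51] read 'a'  n5⇒n10
[52] read 'c'  n10⇒n12 ·f
[53] read 'a'  n12⇒n21
[54] read 'b'  n21⇒n1 ·f  ** P2@[54:54]
[55] read 'd'  n1⇒n2
[56] read 'c'  n2⇒n6 ·f
[57] read 'c'  n6⇒n7
[58] read 'a'  n7⇒n8
[59] read 'd'  n8⇒n9  ** P1@[55:59],P7@[58:59]

All matches (sorted): [[1,2],[4,3],[8,6],[9,2],[11,2],[14,0],[14,7],[21,1],[21,7],[24,3],[29,2],[29,4],[34,1],[34,7],[36,2],[37,2],[46,1],[46,7],[47,2],[49,7],[54,2],[59,1],[59,7]]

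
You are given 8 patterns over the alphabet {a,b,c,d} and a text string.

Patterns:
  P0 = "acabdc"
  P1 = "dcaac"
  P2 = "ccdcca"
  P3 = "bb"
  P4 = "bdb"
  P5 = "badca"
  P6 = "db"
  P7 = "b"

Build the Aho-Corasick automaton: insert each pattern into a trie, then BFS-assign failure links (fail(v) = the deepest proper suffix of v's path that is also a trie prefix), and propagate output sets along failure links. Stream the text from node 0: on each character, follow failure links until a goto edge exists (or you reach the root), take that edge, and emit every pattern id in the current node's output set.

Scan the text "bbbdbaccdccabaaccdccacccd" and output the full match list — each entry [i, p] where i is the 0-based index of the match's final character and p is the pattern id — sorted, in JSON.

Build automaton:
Trie (insert patterns):
  n0 'ε': a→1 b→18 c→12 d→7
  n1 'a': c→2
  n2 'ac': a→3
  n3 'aca': b→4
  n4 'acab': d→5
  n5 'acabd': c→6
  n6 'acabdc': ·  [P0 ends]
  n7 'd': b→26 c→8
  n8 'dc': a→9
  n9 'dca': a→10
  n10 'dcaa': c→11
  n11 'dcaac': ·  [P1 ends]
  n12 'c': c→13
  n13 'cc': d→14
  n14 'ccd': c→15
  n15 'ccdc': c→16
  n16 'ccdcc': a→17
  n17 'ccdcca': ·  [P2 ends]
  n18 'b': a→22 b→19 d→20  [P7 ends]
  n19 'bb': ·  [P3 ends]
  n20 'bd': b→21
  n21 'bdb': ·  [P4 ends]
  n22 'ba': d→23
  n23 'bad': c→24
  n24 'badc': a→25
  n25 'badca': ·  [P5 ends]
  n26 'db': ·  [P6 ends]

Failure links (BFS by depth):
  n1('a'): parent n0 fail=0; on 'a' 0 → fail=0;  out ∅∪∅=∅
  n7('d'): parent n0 fail=0; on 'd' 0 → fail=0;  out ∅∪∅=∅
  n12('c'): parent n0 fail=0; on 'c' 0 → fail=0;  out ∅∪∅=∅
  n18('b'): parent n0 fail=0; on 'b' 0 → fail=0;  out {7}∪∅={7}
  n2('ac'): parent n1 fail=0; on 'c' 0 → fail=12;  out ∅∪∅=∅
  n8('dc'): parent n7 fail=0; on 'c' 0 → fail=12;  out ∅∪∅=∅
  n13('cc'): parent n12 fail=0; on 'c' 0 → fail=12;  out ∅∪∅=∅
  n19('bb'): parent n18 fail=0; on 'b' 0 → fail=18;  out {3}∪{7}={3,7}
  n20('bd'): parent n18 fail=0; on 'd' 0 → fail=7;  out ∅∪∅=∅
  n22('ba'): parent n18 fail=0; on 'a' 0 → fail=1;  out ∅∪∅=∅
  n26('db'): parent n7 fail=0; on 'b' 0 → fail=18;  out {6}∪{7}={6,7}
  n3('aca'): parent n2 fail=12; on 'a' 12→0 → fail=1;  out ∅∪∅=∅
  n9('dca'): parent n8 fail=12; on 'a' 12→0 → fail=1;  out ∅∪∅=∅
  n14('ccd'): parent n13 fail=12; on 'd' 12→0 → fail=7;  out ∅∪∅=∅
  n21('bdb'): parent n20 fail=7; on 'b' 7 → fail=26;  out {4}∪{6,7}={4,6,7}
  n23('bad'): parent n22 fail=1; on 'd' 1→0 → fail=7;  out ∅∪∅=∅
  n4('acab'): parent n3 fail=1; on 'b' 1→0 → fail=18;  out ∅∪{7}={7}
  n10('dcaa'): parent n9 fail=1; on 'a' 1→0 → fail=1;  out ∅∪∅=∅
  n15('ccdc'): parent n14 fail=7; on 'c' 7 → fail=8;  out ∅∪∅=∅
  n24('badc'): parent n23 fail=7; on 'c' 7 → fail=8;  out ∅∪∅=∅
  n5('acabd'): parent n4 fail=18; on 'd' 18 → fail=20;  out ∅∪∅=∅
  n11('dcaac'): parent n10 fail=1; on 'c' 1 → fail=2;  out {1}∪∅={1}
  n16('ccdcc'): parent n15 fail=8; on 'c' 8→12 → fail=13;  out ∅∪∅=∅
  n25('badca'): parent n24 fail=8; on 'a' 8 → fail=9;  out {5}∪∅={5}
  n6('acabdc'): parent n5 fail=20; on 'c' 20→7 → fail=8;  out {0}∪∅={0}
  n17('ccdcca'): parent n16 fail=13; on 'a' 13→12→0 → fail=1;  out {2}∪∅={2}

Text stream:
i=0 'b': node 0→18  ** P7@[0:0]
i=1 'b': node 18→19  ** P3@[0:1],P7@[1:1]
i=2 'b': node 19→19 (fail-walked)  ** P3@[1:2],P7@[2:2]
i=3 'd': node 19→20 (fail-walked)
i=4 'b': node 20→21  ** P4@[2:4],P6@[3:4],P7@[4:4]
i=5 'a': node 21→22 (fail-walked)
i=6 'c': node 22→2 (fail-walked)
i=7 'c': node 2→13 (fail-walked)
i=8 'd': node 13→14
i=9 'c': node 14→15
i=10 'c': node 15→16
i=11 'a': node 16→17  ** P2@[6:11]
i=12 'b': node 17→18 (fail-walked)  ** P7@[12:12]
i=13 'a': node 18→22
i=14 'a': node 22→1 (fail-walked)
i=15 'c': node 1→2
i=16 'c': node 2→13 (fail-walked)
i=17 'd': node 13→14
i=18 'c': node 14→15
i=19 'c': node 15→16
i=20 'a': node 16→17  ** P2@[15:20]
i=21 'c': node 17→2 (fail-walked)
i=22 'c': node 2→13 (fail-walked)
i=23 'c': node 13→13 (fail-walked)
i=24 'd': node 13→14

Result: [[0,7],[1,3],[1,7],[2,3],[2,7],[4,4],[4,6],[4,7],[11,2],[12,7],[20,2]]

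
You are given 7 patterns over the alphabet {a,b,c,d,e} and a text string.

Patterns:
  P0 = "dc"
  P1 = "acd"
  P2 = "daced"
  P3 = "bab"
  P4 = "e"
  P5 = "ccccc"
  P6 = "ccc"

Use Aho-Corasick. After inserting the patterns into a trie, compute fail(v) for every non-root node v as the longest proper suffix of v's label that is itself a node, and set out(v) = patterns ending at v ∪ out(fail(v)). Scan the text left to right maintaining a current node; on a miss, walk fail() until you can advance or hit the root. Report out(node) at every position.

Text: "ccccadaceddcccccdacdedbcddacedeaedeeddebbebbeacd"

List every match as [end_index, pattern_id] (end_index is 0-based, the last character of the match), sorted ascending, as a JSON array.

Build automaton:
Trie nodes:
  0='ε' goto a→3 b→10 c→14 d→1 e→13
  1='d' goto a→6 c→2
  2='dc' goto ·  [P0 ends]
  3='a' goto c→4
  4='ac' goto d→5
  5='acd' goto ·  [P1 ends]
  6='da' goto c→7
  7='dac' goto e→8
  8='dace' goto d→9
  9='daced' goto ·  [P2 ends]
  10='b' goto a→11
  11='ba' goto b→12
  12='bab' goto ·  [P3 ends]
  13='e' goto ·  [P4 ends]
  14='c' goto c→15
  15='cc' goto c→16
  16='ccc' goto c→17  [P6 ends]
  17='cccc' goto c→18
  18='ccccc' goto ·  [P5 ends]

BFS fail/out derivation:
  fail(1) 'd': from fail(0)=0 chase 'd': 0 ⇒ 0;  out=∅∪out(0)=∅
  fail(3) 'a': from fail(0)=0 chase 'a': 0 ⇒ 0;  out=∅∪out(0)=∅
  fail(10) 'b': from fail(0)=0 chase 'b': 0 ⇒ 0;  out=∅∪out(0)=∅
  fail(13) 'e': from fail(0)=0 chase 'e': 0 ⇒ 0;  out={4}∪out(0)={4}
  fail(14) 'c': from fail(0)=0 chase 'c': 0 ⇒ 0;  out=∅∪out(0)=∅
  fail(2) 'dc': from fail(1)=0 chase 'c': 0 ⇒ 14;  out={0}∪out(14)={0}
  fail(4) 'ac': from fail(3)=0 chase 'c': 0 ⇒ 14;  out=∅∪out(14)=∅
  fail(6) 'da': from fail(1)=0 chase 'a': 0 ⇒ 3;  out=∅∪out(3)=∅
  fail(11) 'ba': from fail(10)=0 chase 'a': 0 ⇒ 3;  out=∅∪out(3)=∅
  fail(15) 'cc': from fail(14)=0 chase 'c': 0 ⇒ 14;  out=∅∪out(14)=∅
  fail(5) 'acd': from fail(4)=14 chase 'd': 14→0 ⇒ 1;  out={1}∪out(1)={1}
  fail(7) 'dac': from fail(6)=3 chase 'c': 3 ⇒ 4;  out=∅∪out(4)=∅
  fail(12) 'bab': from fail(11)=3 chase 'b': 3→0 ⇒ 10;  out={3}∪out(10)={3}
  fail(16) 'ccc': from fail(15)=14 chase 'c': 14 ⇒ 15;  out={6}∪out(15)={6}
  fail(8) 'dace': from fail(7)=4 chase 'e': 4→14→0 ⇒ 13;  out=∅∪out(13)={4}
  fail(17) 'cccc': from fail(16)=15 chase 'c': 15 ⇒ 16;  out=∅∪out(16)={6}
  fail(9) 'daced': from fail(8)=13 chase 'd': 13→0 ⇒ 1;  out={2}∪out(1)={2}
  fail(18) 'ccccc': from fail(17)=16 chase 'c': 16 ⇒ 17;  out={5}∪out(17)={5,6}

Scan:
pos 0 'c': at 14
pos 1 'c': at 15
pos 2 'c': at 16  emit P6@[0:2]
pos 3 'c': at 17  emit P6@[1:3]
pos 4 'a': at 3 (fail-walked)
pos 5 'd': at 1 (fail-walked)
pos 6 'a': at 6
pos 7 'c': at 7
pos 8 'e': at 8  emit P4@[8:8]
pos 9 'd': at 9  emit P2@[5:9]
pos 10 'd': at 1 (fail-walked)
pos 11 'c': at 2  emit P0@[10:11]
pos 12 'c': at 15 (fail-walked)
pos 13 'c': at 16  emit P6@[11:13]
pos 14 'c': at 17  emit P6@[12:14]
pos 15 'c': at 18  emit P5@[11:15],P6@[13:15]
pos 16 'd': at 1 (fail-walked)
pos 17 'a': at 6
pos 18 'c': at 7
pos 19 'd': at 5 (fail-walked)  emit P1@[17:19]
pos 20 'e': at 13 (fail-walked)  emit P4@[20:20]
pos 21 'd': at 1 (fail-walked)
pos 22 'b': at 10 (fail-walked)
pos 23 'c': at 14 (fail-walked)
pos 24 'd': at 1 (fail-walked)
pos 25 'd': at 1 (fail-walked)
pos 26 'a': at 6
pos 27 'c': at 7
pos 28 'e': at 8  emit P4@[28:28]
pos 29 'd': at 9  emit P2@[25:29]
pos 30 'e': at 13 (fail-walked)  emit P4@[30:30]
pos 31 'a': at 3 (fail-walked)
pos 32 'e': at 13 (fail-walked)  emit P4@[32:32]
pos 33 'd': at 1 (fail-walked)
pos 34 'e': at 13 (fail-walked)  emit P4@[34:34]
pos 35 'e': at 13 (fail-walked)  emit P4@[35:35]
pos 36 'd': at 1 (fail-walked)
pos 37 'd': at 1 (fail-walked)
pos 38 'e': at 13 (fail-walked)  emit P4@[38:38]
pos 39 'b': at 10 (fail-walked)
pos 40 'b': at 10 (fail-walked)
pos 41 'e': at 13 (fail-walked)  emit P4@[41:41]
pos 42 'b': at 10 (fail-walked)
pos 43 'b': at 10 (fail-walked)
pos 44 'e': at 13 (fail-walked)  emit P4@[44:44]
pos 45 'a': at 3 (fail-walked)
pos 46 'c': at 4
pos 47 'd': at 5  emit P1@[45:47]

Result: [[2,6],[3,6],[8,4],[9,2],[11,0],[13,6],[14,6],[15,5],[15,6],[19,1],[20,4],[28,4],[29,2],[30,4],[32,4],[34,4],[35,4],[38,4],[41,4],[44,4],[47,1]]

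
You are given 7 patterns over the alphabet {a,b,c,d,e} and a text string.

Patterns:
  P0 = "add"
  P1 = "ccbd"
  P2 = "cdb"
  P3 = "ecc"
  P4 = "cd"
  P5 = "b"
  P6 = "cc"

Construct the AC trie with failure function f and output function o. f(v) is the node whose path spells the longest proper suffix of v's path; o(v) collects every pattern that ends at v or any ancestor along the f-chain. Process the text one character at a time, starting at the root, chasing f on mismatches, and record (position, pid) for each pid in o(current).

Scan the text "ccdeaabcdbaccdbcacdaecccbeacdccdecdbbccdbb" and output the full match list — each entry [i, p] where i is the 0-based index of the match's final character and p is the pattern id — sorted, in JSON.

Construct AC machine:
Trie (insert patterns):
  0='ε' goto a→1 b→13 c→4 e→10
  1='a' goto d→2
  2='ad' goto d→3
  3='add' goto ·  ←P0
  4='c' goto c→5 d→8
  5='cc' goto b→6  ←P6
  6='ccb' goto d→7
  7='ccbd' goto ·  ←P1
  8='cd' goto b→9  ←P4
  9='cdb' goto ·  ←P2
  10='e' goto c→11
  11='ec' goto c→12
  12='ecc' goto ·  ←P3
  13='b' goto ·  ←P5

Failure links (BFS by depth):
  fail(1) 'a': from fail(0)=0 chase 'a': 0 ⇒ 0;  out=∅∪out(0)=∅
  fail(4) 'c': from fail(0)=0 chase 'c': 0 ⇒ 0;  out=∅∪out(0)=∅
  fail(10) 'e': from fail(0)=0 chase 'e': 0 ⇒ 0;  out=∅∪out(0)=∅
  fail(13) 'b': from fail(0)=0 chase 'b': 0 ⇒ 0;  out={5}∪out(0)={5}
  fail(2) 'ad': from fail(1)=0 chase 'd': 0 ⇒ 0;  out=∅∪out(0)=∅
  fail(5) 'cc': from fail(4)=0 chase 'c': 0 ⇒ 4;  out={6}∪out(4)={6}
  fail(8) 'cd': from fail(4)=0 chase 'd': 0 ⇒ 0;  out={4}∪out(0)={4}
  fail(11) 'ec': from fail(10)=0 chase 'c': 0 ⇒ 4;  out=∅∪out(4)=∅
  fail(3) 'add': from fail(2)=0 chase 'd': 0 ⇒ 0;  out={0}∪out(0)={0}
  fail(6) 'ccb': from fail(5)=4 chase 'b': 4→0 ⇒ 13;  out=∅∪out(13)={5}
  fail(9) 'cdb': from fail(8)=0 chase 'b': 0 ⇒ 13;  out={2}∪out(13)={2,5}
  fail(12) 'ecc': from fail(11)=4 chase 'c': 4 ⇒ 5;  out={3}∪out(5)={3,6}
  fail(7) 'ccbd': from fail(6)=13 chase 'd': 13→0 ⇒ 0;  out={1}∪out(0)={1}

Scan:
pos 0 'c': at 4
pos 1 'c': at 5  emit P6@[0:1]
pos 2 'd': at 8 ·f  emit P4@[1:2]
pos 3 'e': at 10 ·f
pos 4 'a': at 1 ·f
pos 5 'a': at 1 ·f
pos 6 'b': at 13 ·f  emit P5@[6:6]
pos 7 'c': at 4 ·f
pos 8 'd': at 8  emit P4@[7:8]
pos 9 'b': at 9  emit P2@[7:9],P5@[9:9]
pos 10 'a': at 1 ·f
pos 11 'c': at 4 ·f
pos 12 'c': at 5  emit P6@[11:12]
pos 13 'd': at 8 ·f  emit P4@[12:13]
pos 14 'b': at 9  emit P2@[12:14],P5@[14:14]
pos 15 'c': at 4 ·f
pos 16 'a': at 1 ·f
pos 17 'c': at 4 ·f
pos 18 'd': at 8  emit P4@[17:18]
pos 19 'a': at 1 ·f
pos 20 'e': at 10 ·f
pos 21 'c': at 11
pos 22 'c': at 12  emit P3@[20:22],P6@[21:22]
pos 23 'c': at 5 ·f  emit P6@[22:23]
pos 24 'b': at 6  emit P5@[24:24]
pos 25 'e': at 10 ·f
pos 26 'a': at 1 ·f
pos 27 'c': at 4 ·f
pos 28 'd': at 8  emit P4@[27:28]
pos 29 'c': at 4 ·f
pos 30 'c': at 5  emit P6@[29:30]
pos 31 'd': at 8 ·f  emit P4@[30:31]
pos 32 'e': at 10 ·f
pos 33 'c': at 11
pos 34 'd': at 8 ·f  emit P4@[33:34]
pos 35 'b': at 9  emit P2@[33:35],P5@[35:35]
pos 36 'b': at 13 ·f  emit P5@[36:36]
pos 37 'c': at 4 ·f
pos 38 'c': at 5  emit P6@[37:38]
pos 39 'd': at 8 ·f  emit P4@[38:39]
pos 40 'b': at 9  emit P2@[38:40],P5@[40:40]
pos 41 'b': at 13 ·f  emit P5@[41:41]

Result: [[1,6],[2,4],[6,5],[8,4],[9,2],[9,5],[12,6],[13,4],[14,2],[14,5],[18,4],[22,3],[22,6],[23,6],[24,5],[28,4],[30,6],[31,4],[34,4],[35,2],[35,5],[36,5],[38,6],[39,4],[40,2],[40,5],[41,5]]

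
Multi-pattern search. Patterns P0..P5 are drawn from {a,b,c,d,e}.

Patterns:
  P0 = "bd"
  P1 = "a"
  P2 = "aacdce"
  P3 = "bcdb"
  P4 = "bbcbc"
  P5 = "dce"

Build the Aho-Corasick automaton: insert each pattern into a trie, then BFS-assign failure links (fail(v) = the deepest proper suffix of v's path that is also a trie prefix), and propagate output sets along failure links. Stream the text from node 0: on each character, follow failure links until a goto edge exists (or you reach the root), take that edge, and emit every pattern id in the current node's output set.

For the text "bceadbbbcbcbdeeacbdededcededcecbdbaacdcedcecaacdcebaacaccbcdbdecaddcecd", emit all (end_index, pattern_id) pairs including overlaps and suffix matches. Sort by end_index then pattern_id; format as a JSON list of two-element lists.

Build automaton:
Trie nodes:
  n0 'ε': a→3 b→1 d→16
  n1 'b': b→12 c→9 d→2
  n2 'bd': ·  ←P0
  n3 'a': a→4  ←P1
  n4 'aa': c→5
  n5 'aac': d→6
  n6 'aacd': c→7
  n7 'aacdc': e→8
  n8 'aacdce': ·  ←P2
  n9 'bc': d→10
  n10 'bcd': b→11
  n11 'bcdb': ·  ←P3
  n12 'bb': c→13
  n13 'bbc': b→14
  n14 'bbcb': c→15
  n15 'bbcbc': ·  ←P4
  n16 'd': c→17
  n17 'dc': e→18
  n18 'dce': ·  ←P5

BFS fail/out derivation:
  fail(1) 'b': from fail(0)=0 chase 'b': 0 ⇒ 0;  out=∅∪out(0)=∅
  fail(3) 'a': from fail(0)=0 chase 'a': 0 ⇒ 0;  out={1}∪out(0)={1}
  fail(16) 'd': from fail(0)=0 chase 'd': 0 ⇒ 0;  out=∅∪out(0)=∅
  fail(2) 'bd': from fail(1)=0 chase 'd': 0 ⇒ 16;  out={0}∪out(16)={0}
  fail(4) 'aa': from fail(3)=0 chase 'a': 0 ⇒ 3;  out=∅∪out(3)={1}
  fail(9) 'bc': from fail(1)=0 chase 'c': 0 ⇒ 0;  out=∅∪out(0)=∅
  fail(12) 'bb': from fail(1)=0 chase 'b': 0 ⇒ 1;  out=∅∪out(1)=∅
  fail(17) 'dc': from fail(16)=0 chase 'c': 0 ⇒ 0;  out=∅∪out(0)=∅
  fail(5) 'aac': from fail(4)=3 chase 'c': 3→0 ⇒ 0;  out=∅∪out(0)=∅
  fail(10) 'bcd': from fail(9)=0 chase 'd': 0 ⇒ 16;  out=∅∪out(16)=∅
  fail(13) 'bbc': from fail(12)=1 chase 'c': 1 ⇒ 9;  out=∅∪out(9)=∅
  fail(18) 'dce': from fail(17)=0 chase 'e': 0 ⇒ 0;  out={5}∪out(0)={5}
  fail(6) 'aacd': from fail(5)=0 chase 'd': 0 ⇒ 16;  out=∅∪out(16)=∅
  fail(11) 'bcdb': from fail(10)=16 chase 'b': 16→0 ⇒ 1;  out={3}∪out(1)={3}
  fail(14) 'bbcb': from fail(13)=9 chase 'b': 9→0 ⇒ 1;  out=∅∪out(1)=∅
  fail(7) 'aacdc': from fail(6)=16 chase 'c': 16 ⇒ 17;  out=∅∪out(17)=∅
  fail(15) 'bbcbc': from fail(14)=1 chase 'c': 1 ⇒ 9;  out={4}∪out(9)={4}
  fail(8) 'aacdce': from fail(7)=17 chase 'e': 17 ⇒ 18;  out={2}∪out(18)={2,5}

Run:
pos 0 'b': at 1
pos 1 'c': at 9
pos 2 'e': at 0 ·f
pos 3 'a': at 3  emit P1@[3:3]
pos 4 'd': at 16 ·f
pos 5 'b': at 1 ·f
pos 6 'b': at 12
pos 7 'b': at 12 ·f
pos 8 'c': at 13
pos 9 'b': at 14
pos 10 'c': at 15  emit P4@[6:10]
pos 11 'b': at 1 ·f
pos 12 'd': at 2  emit P0@[11:12]
pos 13 'e': at 0 ·f
pos 14 'e': at 0
pos 15 'a': at 3  emit P1@[15:15]
pos 16 'c': at 0 ·f
pos 17 'b': at 1
pos 18 'd': at 2  emit P0@[17:18]
pos 19 'e': at 0 ·f
pos 20 'd': at 16
pos 21 'e': at 0 ·f
pos 22 'd': at 16
pos 23 'c': at 17
pos 24 'e': at 18  emit P5@[22:24]
pos 25 'd': at 16 ·f
pos 26 'e': at 0 ·f
pos 27 'd': at 16
pos 28 'c': at 17
pos 29 'e': at 18  emit P5@[27:29]
pos 30 'c': at 0 ·f
pos 31 'b': at 1
pos 32 'd': at 2  emit P0@[31:32]
pos 33 'b': at 1 ·f
pos 34 'a': at 3 ·f  emit P1@[34:34]
pos 35 'a': at 4  emit P1@[35:35]
pos 36 'c': at 5
pos 37 'd': at 6
pos 38 'c': at 7
pos 39 'e': at 8  emit P2@[34:39],P5@[37:39]
pos 40 'd': at 16 ·f
pos 41 'c': at 17
pos 42 'e': at 18  emit P5@[40:42]
pos 43 'c': at 0 ·f
pos 44 'a': at 3  emit P1@[44:44]
pos 45 'a': at 4  emit P1@[45:45]
pos 46 'c': at 5
pos 47 'd': at 6
pos 48 'c': at 7
pos 49 'e': at 8  emit P2@[44:49],P5@[47:49]
pos 50 'b': at 1 ·f
pos 51 'a': at 3 ·f  emit P1@[51:51]
pos 52 'a': at 4  emit P1@[52:52]
pos 53 'c': at 5
pos 54 'a': at 3 ·f  emit P1@[54:54]
pos 55 'c': at 0 ·f
pos 56 'c': at 0
pos 57 'b': at 1
pos 58 'c': at 9
pos 59 'd': at 10
pos 60 'b': at 11  emit P3@[57:60]
pos 61 'd': at 2 ·f  emit P0@[60:61]
pos 62 'e': at 0 ·f
pos 63 'c': at 0
pos 64 'a': at 3  emit P1@[64:64]
pos 65 'd': at 16 ·f
pos 66 'd': at 16 ·f
pos 67 'c': at 17
pos 68 'e': at 18  emit P5@[66:68]
pos 69 'c': at 0 ·f
pos 70 'd': at 16

Matches: [[3,1],[10,4],[12,0],[15,1],[18,0],[24,5],[29,5],[32,0],[34,1],[35,1],[39,2],[39,5],[42,5],[44,1],[45,1],[49,2],[49,5],[51,1],[52,1],[54,1],[60,3],[61,0],[64,1],[68,5]]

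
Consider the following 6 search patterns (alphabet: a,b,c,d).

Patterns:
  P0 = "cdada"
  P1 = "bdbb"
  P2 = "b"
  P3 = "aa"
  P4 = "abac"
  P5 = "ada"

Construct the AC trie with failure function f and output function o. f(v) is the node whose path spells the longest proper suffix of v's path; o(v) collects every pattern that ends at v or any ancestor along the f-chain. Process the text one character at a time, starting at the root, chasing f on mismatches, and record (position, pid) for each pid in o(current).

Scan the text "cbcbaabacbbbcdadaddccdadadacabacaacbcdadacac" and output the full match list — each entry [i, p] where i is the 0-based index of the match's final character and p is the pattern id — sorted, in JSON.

Construct AC machine:
Trie nodes:
  n0 'ε': a→10 b→6 c→1
  n1 'c': d→2
  n2 'cd': a→3
  n3 'cda': d→4
  n4 'cdad': a→5
  n5 'cdada': ·  ←P0
  n6 'b': d→7  ←P2
  n7 'bd': b→8
  n8 'bdb': b→9
  n9 'bdbb': ·  ←P1
  n10 'a': a→11 b→12 d→15
  n11 'aa': ·  ←P3
  n12 'ab': a→13
  n13 'aba': c→14
  n14 'abac': ·  ←P4
  n15 'ad': a→16
  n16 'ada': ·  ←P5

Failure links (BFS by depth):
  fail(1) 'c': from fail(0)=0 chase 'c': 0 ⇒ 0;  out=∅∪out(0)=∅
  fail(6) 'b': from fail(0)=0 chase 'b': 0 ⇒ 0;  out={2}∪out(0)={2}
  fail(10) 'a': from fail(0)=0 chase 'a': 0 ⇒ 0;  out=∅∪out(0)=∅
  fail(2) 'cd': from fail(1)=0 chase 'd': 0 ⇒ 0;  out=∅∪out(0)=∅
  fail(7) 'bd': from fail(6)=0 chase 'd': 0 ⇒ 0;  out=∅∪out(0)=∅
  fail(11) 'aa': from fail(10)=0 chase 'a': 0 ⇒ 10;  out={3}∪out(10)={3}
  fail(12) 'ab': from fail(10)=0 chase 'b': 0 ⇒ 6;  out=∅∪out(6)={2}
  fail(15) 'ad': from fail(10)=0 chase 'd': 0 ⇒ 0;  out=∅∪out(0)=∅
  fail(3) 'cda': from fail(2)=0 chase 'a': 0 ⇒ 10;  out=∅∪out(10)=∅
  fail(8) 'bdb': from fail(7)=0 chase 'b': 0 ⇒ 6;  out=∅∪out(6)={2}
  fail(13) 'aba': from fail(12)=6 chase 'a': 6→0 ⇒ 10;  out=∅∪out(10)=∅
  fail(16) 'ada': from fail(15)=0 chase 'a': 0 ⇒ 10;  out={5}∪out(10)={5}
  fail(4) 'cdad': from fail(3)=10 chase 'd': 10 ⇒ 15;  out=∅∪out(15)=∅
  fail(9) 'bdbb': from fail(8)=6 chase 'b': 6→0 ⇒ 6;  out={1}∪out(6)={1,2}
  fail(14) 'abac': from fail(13)=10 chase 'c': 10→0 ⇒ 1;  out={4}∪out(1)={4}
  fail(5) 'cdada': from fail(4)=15 chase 'a': 15 ⇒ 16;  out={0}∪out(16)={0,5}

Run:
pos 0 'c': at 1
pos 1 'b': at 6 (via fail)  → match P2@[1:1]
pos 2 'c': at 1 (via fail)
pos 3 'b': at 6 (via fail)  → match P2@[3:3]
pos 4 'a': at 10 (via fail)
pos 5 'a': at 11  → match P3@[4:5]
pos 6 'b': at 12 (via fail)  → match P2@[6:6]
pos 7 'a': at 13
pos 8 'c': at 14  → match P4@[5:8]
pos 9 'b': at 6 (via fail)  → match P2@[9:9]
pos 10 'b': at 6 (via fail)  → match P2@[10:10]
pos 11 'b': at 6 (via fail)  → match P2@[11:11]
pos 12 'c': at 1 (via fail)
pos 13 'd': at 2
pos 14 'a': at 3
pos 15 'd': at 4
pos 16 'a': at 5  → match P0@[12:16],P5@[14:16]
pos 17 'd': at 15 (via fail)
pos 18 'd': at 0 (via fail)
pos 19 'c': at 1
pos 20 'c': at 1 (via fail)
pos 21 'd': at 2
pos 22 'a': at 3
pos 23 'd': at 4
pos 24 'a': at 5  → match P0@[20:24],P5@[22:24]
pos 25 'd': at 15 (via fail)
pos 26 'a': at 16  → match P5@[24:26]
pos 27 'c': at 1 (via fail)
pos 28 'a': at 10 (via fail)
pos 29 'b': at 12  → match P2@[29:29]
pos 30 'a': at 13
pos 31 'c': at 14  → match P4@[28:31]
pos 32 'a': at 10 (via fail)
pos 33 'a': at 11  → match P3@[32:33]
pos 34 'c': at 1 (via fail)
pos 35 'b': at 6 (via fail)  → match P2@[35:35]
pos 36 'c': at 1 (via fail)
pos 37 'd': at 2
pos 38 'a': at 3
pos 39 'd': at 4
pos 40 'a': at 5  → match P0@[36:40],P5@[38:40]
pos 41 'c': at 1 (via fail)
pos 42 'a': at 10 (via fail)
pos 43 'c': at 1 (via fail)

Result: [[1,2],[3,2],[5,3],[6,2],[8,4],[9,2],[10,2],[11,2],[16,0],[16,5],[24,0],[24,5],[26,5],[29,2],[31,4],[33,3],[35,2],[40,0],[40,5]]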